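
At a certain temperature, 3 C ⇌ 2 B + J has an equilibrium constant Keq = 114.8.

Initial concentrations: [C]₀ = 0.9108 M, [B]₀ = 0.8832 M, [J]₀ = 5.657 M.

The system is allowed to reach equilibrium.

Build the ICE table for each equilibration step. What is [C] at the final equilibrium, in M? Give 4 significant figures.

Q₀ = 5.84 vs Keq = 114.8 ⇒ Q<K, forward
Step 1:
                  C         B         J
  init       0.9108    0.8832     5.657
  Δ         -0.4905     0.327    0.1635
  eq         0.4203      1.21      5.82
  solve Keq expr → x = 0.1635; check Q = 114.8

[C]_eq = 0.4203 M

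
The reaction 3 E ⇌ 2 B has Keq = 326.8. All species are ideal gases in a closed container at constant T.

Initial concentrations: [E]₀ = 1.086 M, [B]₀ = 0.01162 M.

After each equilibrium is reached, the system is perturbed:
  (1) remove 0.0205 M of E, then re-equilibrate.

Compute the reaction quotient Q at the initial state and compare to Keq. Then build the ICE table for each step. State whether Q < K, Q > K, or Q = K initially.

Q₀ = 1.0542e-04 vs Keq = 326.8 ⇒ Q<K, forward
Step 1:
                  E         B
  I           1.086   0.01162
  C         -0.9757    0.6505
  E          0.1103    0.6621
  solve Keq expr → x = 0.3252; check Q = 326.8
Then remove 0.0205 M of E.
Step 2:
                  E         B
  I         0.08979    0.6621
  C         0.01908  -0.01272
  E          0.1089    0.6494
  solve Keq expr → x = -0.006361; check Q = 326.8

Q₀ = 1.0542e-04; Q < K (proceeds forward)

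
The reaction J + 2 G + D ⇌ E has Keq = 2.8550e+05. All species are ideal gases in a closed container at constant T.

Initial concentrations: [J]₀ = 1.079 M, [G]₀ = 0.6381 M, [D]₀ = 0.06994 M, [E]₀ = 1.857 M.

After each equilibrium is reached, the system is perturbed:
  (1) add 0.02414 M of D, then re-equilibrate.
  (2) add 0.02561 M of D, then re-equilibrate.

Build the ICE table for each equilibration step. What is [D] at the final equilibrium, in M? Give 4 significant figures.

Q₀ = 60.43 vs Keq = 2.8550e+05 ⇒ Q<K, forward
Step 1:
                   J          G          D          E
  I            1.079     0.6381    0.06994      1.857
  C         -0.06991    -0.1398   -0.06991    0.06991
  E            1.009     0.4983 2.6940e-05      1.927
  solve Keq expr → x = 0.06991; check Q = 2.8550e+05
Then add 0.02414 M of D.
Step 2:
                   J          G          D          E
  I            1.009     0.4983    0.02417      1.927
  C         -0.02413   -0.04827   -0.02413    0.02413
  E            0.985       0.45 3.4261e-05      1.951
  solve Keq expr → x = 0.02413; check Q = 2.8550e+05
Then add 0.02561 M of D.
Step 3:
                   J          G          D          E
  I            0.985       0.45    0.02564      1.951
  C          -0.0256    -0.0512    -0.0256     0.0256
  E           0.9594     0.3988 4.5374e-05      1.977
  solve Keq expr → x = 0.0256; check Q = 2.8550e+05

[D]_eq = 4.5374e-05 M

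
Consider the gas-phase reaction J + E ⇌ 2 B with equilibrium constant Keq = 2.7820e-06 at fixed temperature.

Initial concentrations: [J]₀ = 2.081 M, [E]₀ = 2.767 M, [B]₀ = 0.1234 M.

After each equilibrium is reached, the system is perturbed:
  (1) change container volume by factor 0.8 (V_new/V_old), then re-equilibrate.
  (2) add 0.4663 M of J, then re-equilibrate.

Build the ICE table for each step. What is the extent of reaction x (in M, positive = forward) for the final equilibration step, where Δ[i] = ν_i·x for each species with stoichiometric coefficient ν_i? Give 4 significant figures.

Q₀ = 0.002645 vs Keq = 2.7820e-06 ⇒ Q>K, reverse
Step 1:
                    J           E           B
  I             2.081       2.767      0.1234
  C           0.05965     0.05965     -0.1193
  E             2.141       2.827    0.004103
  solve Keq expr → x = -0.05965; check Q = 2.7820e-06
Then change container volume by factor 0.8 (V_new/V_old).
Step 2:
                    J           E           B
  I             2.676       3.533    0.005129
  C                 0           0           0
  E             2.676       3.533    0.005129
  solve Keq expr → x = 0; check Q = 2.7820e-06
Then add 0.4663 M of J.
Step 3:
                    J           E           B
  I             3.142       3.533    0.005129
  C       -2.1429e-04 -2.1429e-04  4.2857e-04
  E             3.142       3.533    0.005557
  solve Keq expr → x = 2.1429e-04; check Q = 2.7820e-06

x = 2.1429e-04 M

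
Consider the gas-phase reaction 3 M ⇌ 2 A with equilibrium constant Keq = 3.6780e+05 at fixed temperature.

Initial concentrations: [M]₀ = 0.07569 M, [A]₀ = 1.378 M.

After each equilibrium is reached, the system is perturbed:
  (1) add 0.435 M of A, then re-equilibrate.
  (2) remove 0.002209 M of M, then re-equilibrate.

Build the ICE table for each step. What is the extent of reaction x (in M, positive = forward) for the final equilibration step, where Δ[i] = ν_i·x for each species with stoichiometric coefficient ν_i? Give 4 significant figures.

x = -7.3263e-04 M

Q₀ = 4379 vs Keq = 3.6780e+05 ⇒ Q<K, forward
Step 1:
                   M          A
  I          0.07569      1.378
  C         -0.05808    0.03872
  E          0.01761      1.417
  solve Keq expr → x = 0.01936; check Q = 3.6780e+05
Then add 0.435 M of A.
Step 2:
                   M          A
  I          0.01761      1.852
  C         0.003424  -0.002282
  E          0.02103      1.849
  solve Keq expr → x = -0.001141; check Q = 3.6780e+05
Then remove 0.002209 M of M.
Step 3:
                   M          A
  I          0.01882      1.849
  C         0.002198  -0.001465
  E          0.02102      1.848
  solve Keq expr → x = -7.3263e-04; check Q = 3.6780e+05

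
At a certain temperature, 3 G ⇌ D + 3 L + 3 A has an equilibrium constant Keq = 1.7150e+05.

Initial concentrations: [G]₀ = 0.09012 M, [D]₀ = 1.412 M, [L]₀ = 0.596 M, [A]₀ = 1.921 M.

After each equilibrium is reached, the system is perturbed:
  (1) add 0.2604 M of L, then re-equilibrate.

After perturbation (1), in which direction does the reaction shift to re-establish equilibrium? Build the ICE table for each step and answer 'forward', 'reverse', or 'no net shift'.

Direction: reverse

Q₀ = 2895 vs Keq = 1.7150e+05 ⇒ Q<K, forward
Step 1:
                    G           D           L           A
  Initial     0.09012       1.412       0.596       1.921
  Change     -0.06356     0.02119     0.06356     0.06356
  Equil       0.02656       1.433      0.6596       1.985
  solve Keq expr → x = 0.02119; check Q = 1.7150e+05
Then add 0.2604 M of L.
Step 2:
                    G           D           L           A
  Initial     0.02656       1.433        0.92       1.985
  Change     0.009879   -0.003293   -0.009879   -0.009879
  Equil       0.03644        1.43      0.9101       1.975
  solve Keq expr → x = -0.003293; check Q = 1.7150e+05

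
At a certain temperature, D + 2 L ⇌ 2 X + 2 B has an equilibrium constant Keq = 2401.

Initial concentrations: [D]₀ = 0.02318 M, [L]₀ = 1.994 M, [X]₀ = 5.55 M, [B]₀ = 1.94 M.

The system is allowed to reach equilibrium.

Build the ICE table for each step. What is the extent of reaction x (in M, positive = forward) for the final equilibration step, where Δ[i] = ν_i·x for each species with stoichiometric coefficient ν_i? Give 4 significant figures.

x = 0.01042 M

Q₀ = 1258 vs Keq = 2401 ⇒ Q<K, forward
Step 1:
                  D         L         X         B
  Initial   0.02318     1.994      5.55      1.94
  Change   -0.01042  -0.02083   0.02083   0.02083
  Equil     0.01276     1.973     5.571     1.961
  solve Keq expr → x = 0.01042; check Q = 2401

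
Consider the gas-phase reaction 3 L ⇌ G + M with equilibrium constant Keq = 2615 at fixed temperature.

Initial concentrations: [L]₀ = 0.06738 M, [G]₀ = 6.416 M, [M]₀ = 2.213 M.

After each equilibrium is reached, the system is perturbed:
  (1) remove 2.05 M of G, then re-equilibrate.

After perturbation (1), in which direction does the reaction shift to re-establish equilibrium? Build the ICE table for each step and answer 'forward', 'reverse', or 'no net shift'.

Q₀ = 4.6414e+04 vs Keq = 2615 ⇒ Q>K, reverse
Step 1:
                  L         G         M
  I         0.06738     6.416     2.213
  C          0.1071   -0.0357   -0.0357
  E          0.1745      6.38     2.177
  solve Keq expr → x = -0.0357; check Q = 2615
Then remove 2.05 M of G.
Step 2:
                  L         G         M
  I          0.1745      4.33     2.177
  C         -0.0209  0.006967  0.006967
  E          0.1536     4.337     2.184
  solve Keq expr → x = 0.006967; check Q = 2615

Direction: forward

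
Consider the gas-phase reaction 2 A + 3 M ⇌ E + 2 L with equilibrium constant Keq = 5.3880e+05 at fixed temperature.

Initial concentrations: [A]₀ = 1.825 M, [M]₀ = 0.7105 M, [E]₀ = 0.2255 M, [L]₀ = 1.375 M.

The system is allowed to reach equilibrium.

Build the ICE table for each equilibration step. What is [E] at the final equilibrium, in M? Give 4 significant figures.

[E]_eq = 0.4585 M

Q₀ = 0.3569 vs Keq = 5.3880e+05 ⇒ Q<K, forward
Step 1:
                  A         M         E         L
  I           1.825    0.7105    0.2255     1.375
  C         -0.4659   -0.6989     0.233    0.4659
  E           1.359    0.0116    0.4585     1.841
  solve Keq expr → x = 0.233; check Q = 5.3880e+05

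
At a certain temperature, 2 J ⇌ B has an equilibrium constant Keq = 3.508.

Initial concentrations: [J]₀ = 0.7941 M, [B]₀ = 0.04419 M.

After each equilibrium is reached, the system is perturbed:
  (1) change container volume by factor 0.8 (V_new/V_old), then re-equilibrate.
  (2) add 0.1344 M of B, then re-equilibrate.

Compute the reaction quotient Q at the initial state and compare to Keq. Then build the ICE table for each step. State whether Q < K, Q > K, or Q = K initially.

Q₀ = 0.07008 vs Keq = 3.508 ⇒ Q<K, forward
Step 1:
                    J           B
  init         0.7941     0.04419
  Δ           -0.5036      0.2518
  eq           0.2905       0.296
  solve Keq expr → x = 0.2518; check Q = 3.508
Then change container volume by factor 0.8 (V_new/V_old).
Step 2:
                    J           B
  init         0.3631        0.37
  Δ          -0.03149     0.01575
  eq           0.3316      0.3857
  solve Keq expr → x = 0.01575; check Q = 3.508
Then add 0.1344 M of B.
Step 3:
                    J           B
  init         0.3316      0.5201
  Δ           0.04503    -0.02252
  eq           0.3766      0.4976
  solve Keq expr → x = -0.02252; check Q = 3.508

Q₀ = 0.07008; Q < K (proceeds forward)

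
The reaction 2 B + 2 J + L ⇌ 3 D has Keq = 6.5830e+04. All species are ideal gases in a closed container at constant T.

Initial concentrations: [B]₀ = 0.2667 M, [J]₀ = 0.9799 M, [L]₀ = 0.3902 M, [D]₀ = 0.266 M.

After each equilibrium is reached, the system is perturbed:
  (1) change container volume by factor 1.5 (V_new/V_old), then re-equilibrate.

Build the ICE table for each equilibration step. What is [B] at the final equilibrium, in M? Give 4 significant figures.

[B]_eq = 0.005585 M

Q₀ = 0.7062 vs Keq = 6.5830e+04 ⇒ Q<K, forward
Step 1:
                   B          J          L          D
  init        0.2667     0.9799     0.3902      0.266
  Δ           -0.261     -0.261    -0.1305     0.3915
  eq        0.005673     0.7189     0.2597     0.6575
  solve Keq expr → x = 0.1305; check Q = 6.5830e+04
Then change container volume by factor 1.5 (V_new/V_old).
Step 2:
                   B          J          L          D
  init      0.003782     0.4792     0.1731     0.4384
  Δ         0.001803   0.001803 9.0146e-04  -0.002704
  eq        0.005585     0.4811      0.174     0.4357
  solve Keq expr → x = -9.0146e-04; check Q = 6.5830e+04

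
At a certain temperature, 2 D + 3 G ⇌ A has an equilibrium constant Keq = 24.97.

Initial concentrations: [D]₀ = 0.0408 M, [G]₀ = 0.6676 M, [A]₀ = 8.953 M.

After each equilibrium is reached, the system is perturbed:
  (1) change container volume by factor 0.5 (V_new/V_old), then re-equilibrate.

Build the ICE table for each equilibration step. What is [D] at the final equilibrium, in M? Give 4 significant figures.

[D]_eq = 0.3624 M

Q₀ = 1.8076e+04 vs Keq = 24.97 ⇒ Q>K, reverse
Step 1:
                  D         G         A
  I          0.0408    0.6676     8.953
  C          0.3853    0.5779   -0.1926
  E          0.4261     1.246      8.76
  solve Keq expr → x = -0.1926; check Q = 24.97
Then change container volume by factor 0.5 (V_new/V_old).
Step 2:
                  D         G         A
  I          0.8522     2.491     17.52
  C         -0.4898   -0.7347    0.2449
  E          0.3624     1.756     17.77
  solve Keq expr → x = 0.2449; check Q = 24.97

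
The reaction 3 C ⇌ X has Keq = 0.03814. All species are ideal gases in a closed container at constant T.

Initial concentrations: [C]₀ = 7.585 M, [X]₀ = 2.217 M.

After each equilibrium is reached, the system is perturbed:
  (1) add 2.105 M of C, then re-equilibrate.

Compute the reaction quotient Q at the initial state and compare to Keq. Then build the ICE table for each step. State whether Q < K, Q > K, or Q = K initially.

Q₀ = 0.00508 vs Keq = 0.03814 ⇒ Q<K, forward
Step 1:
                   C          X
  init         7.585      2.217
  Δ           -3.173      1.058
  eq           4.412      3.275
  solve Keq expr → x = 1.058; check Q = 0.03814
Then add 2.105 M of C.
Step 2:
                   C          X
  init         6.517      3.275
  Δ           -1.845     0.6149
  eq           4.672       3.89
  solve Keq expr → x = 0.6149; check Q = 0.03814

Q₀ = 0.00508; Q < K (proceeds forward)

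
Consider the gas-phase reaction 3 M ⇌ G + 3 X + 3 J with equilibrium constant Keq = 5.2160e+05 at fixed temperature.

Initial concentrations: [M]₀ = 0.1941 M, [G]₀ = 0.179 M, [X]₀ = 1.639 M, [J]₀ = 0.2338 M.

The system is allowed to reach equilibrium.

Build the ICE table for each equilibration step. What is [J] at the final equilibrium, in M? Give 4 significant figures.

[J]_eq = 0.4219 M

Q₀ = 1.377 vs Keq = 5.2160e+05 ⇒ Q<K, forward
Step 1:
                  M         G         X         J
  init       0.1941     0.179     1.639    0.2338
  Δ         -0.1881   0.06271    0.1881    0.1881
  eq       0.005966    0.2417     1.827    0.4219
  solve Keq expr → x = 0.06271; check Q = 5.2160e+05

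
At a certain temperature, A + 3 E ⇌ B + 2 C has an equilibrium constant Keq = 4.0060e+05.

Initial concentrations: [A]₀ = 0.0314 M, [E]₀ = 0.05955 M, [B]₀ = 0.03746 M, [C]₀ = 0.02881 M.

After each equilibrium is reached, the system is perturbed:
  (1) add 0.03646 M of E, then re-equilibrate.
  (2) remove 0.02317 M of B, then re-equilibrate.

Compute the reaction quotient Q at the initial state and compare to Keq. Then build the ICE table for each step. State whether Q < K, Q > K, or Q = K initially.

Q₀ = 4.689 vs Keq = 4.0060e+05 ⇒ Q<K, forward
Step 1:
                    A           E           B           C
  init         0.0314     0.05955     0.03746     0.02881
  Δ          -0.01864    -0.05592     0.01864     0.03728
  eq          0.01276    0.003632      0.0561     0.06609
  solve Keq expr → x = 0.01864; check Q = 4.0060e+05
Then add 0.03646 M of E.
Step 2:
                    A           E           B           C
  init        0.01276     0.04009      0.0561     0.06609
  Δ          -0.01058    -0.03175     0.01058     0.02116
  eq         0.002179    0.008347     0.06668     0.08725
  solve Keq expr → x = 0.01058; check Q = 4.0060e+05
Then remove 0.02317 M of B.
Step 3:
                    A           E           B           C
  init       0.002179    0.008347     0.04351     0.08725
  Δ       -2.5307e-04 -7.5920e-04  2.5307e-04  5.0613e-04
  eq         0.001926    0.007588     0.04376     0.08776
  solve Keq expr → x = 2.5307e-04; check Q = 4.0060e+05

Q₀ = 4.689; Q < K (proceeds forward)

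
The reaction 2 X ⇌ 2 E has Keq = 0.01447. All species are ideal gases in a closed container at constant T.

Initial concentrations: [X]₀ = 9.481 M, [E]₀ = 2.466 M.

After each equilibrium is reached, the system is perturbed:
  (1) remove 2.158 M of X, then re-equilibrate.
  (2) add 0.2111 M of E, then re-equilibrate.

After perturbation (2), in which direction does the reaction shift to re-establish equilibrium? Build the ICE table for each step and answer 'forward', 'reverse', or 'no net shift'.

Q₀ = 0.06765 vs Keq = 0.01447 ⇒ Q>K, reverse
Step 1:
                   X          E
  init         9.481      2.466
  Δ            1.183     -1.183
  eq           10.66      1.283
  solve Keq expr → x = -0.5916; check Q = 0.01447
Then remove 2.158 M of X.
Step 2:
                   X          E
  init         8.506      1.283
  Δ           0.2317    -0.2317
  eq           8.738      1.051
  solve Keq expr → x = -0.1159; check Q = 0.01447
Then add 0.2111 M of E.
Step 3:
                   X          E
  init         8.738      1.262
  Δ           0.1884    -0.1884
  eq           8.926      1.074
  solve Keq expr → x = -0.09422; check Q = 0.01447

Direction: reverse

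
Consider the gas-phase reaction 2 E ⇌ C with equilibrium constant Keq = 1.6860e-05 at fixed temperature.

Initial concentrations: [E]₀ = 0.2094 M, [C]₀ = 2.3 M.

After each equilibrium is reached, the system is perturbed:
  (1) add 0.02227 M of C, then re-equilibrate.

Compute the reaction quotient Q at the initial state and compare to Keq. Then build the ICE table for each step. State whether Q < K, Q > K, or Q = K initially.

Q₀ = 52.45 vs Keq = 1.6860e-05 ⇒ Q>K, reverse
Step 1:
                   E          C
  Initial     0.2094        2.3
  Change       4.599       -2.3
  Equil        4.809 3.8985e-04
  solve Keq expr → x = -2.3; check Q = 1.6860e-05
Then add 0.02227 M of C.
Step 2:
                   E          C
  Initial      4.809    0.02266
  Change     0.04453   -0.02226
  Equil        4.853 3.9710e-04
  solve Keq expr → x = -0.02226; check Q = 1.6860e-05

Q₀ = 52.45; Q > K (proceeds reverse)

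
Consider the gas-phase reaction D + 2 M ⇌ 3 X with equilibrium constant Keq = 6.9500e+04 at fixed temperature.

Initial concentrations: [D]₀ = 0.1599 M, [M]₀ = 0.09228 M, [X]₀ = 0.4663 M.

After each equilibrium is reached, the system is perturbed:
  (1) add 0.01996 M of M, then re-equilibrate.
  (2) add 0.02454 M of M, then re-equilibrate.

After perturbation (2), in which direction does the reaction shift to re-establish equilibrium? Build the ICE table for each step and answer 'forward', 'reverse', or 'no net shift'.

Q₀ = 74.46 vs Keq = 6.9500e+04 ⇒ Q<K, forward
Step 1:
                   D          M          X
  I           0.1599    0.09228     0.4663
  C         -0.04357   -0.08715     0.1307
  E           0.1163    0.00513      0.597
  solve Keq expr → x = 0.04357; check Q = 6.9500e+04
Then add 0.01996 M of M.
Step 2:
                   D          M          X
  I           0.1163    0.02509      0.597
  C        -0.009669   -0.01934    0.02901
  E           0.1067   0.005753      0.626
  solve Keq expr → x = 0.009669; check Q = 6.9500e+04
Then add 0.02454 M of M.
Step 3:
                   D          M          X
  I           0.1067    0.03029      0.626
  C         -0.01183   -0.02367     0.0355
  E          0.09482   0.006628     0.6615
  solve Keq expr → x = 0.01183; check Q = 6.9500e+04

Direction: forward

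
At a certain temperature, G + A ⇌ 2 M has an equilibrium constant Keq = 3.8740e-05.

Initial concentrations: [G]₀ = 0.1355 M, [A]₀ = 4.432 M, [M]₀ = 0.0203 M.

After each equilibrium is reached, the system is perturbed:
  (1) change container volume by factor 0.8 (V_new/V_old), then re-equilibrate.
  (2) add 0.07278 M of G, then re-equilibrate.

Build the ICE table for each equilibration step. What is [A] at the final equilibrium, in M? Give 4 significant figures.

[A]_eq = 5.549 M

Q₀ = 6.8620e-04 vs Keq = 3.8740e-05 ⇒ Q>K, reverse
Step 1:
                    G           A           M
  I            0.1355       4.432      0.0203
  C          0.007669    0.007669    -0.01534
  E            0.1432        4.44    0.004962
  solve Keq expr → x = -0.007669; check Q = 3.8740e-05
Then change container volume by factor 0.8 (V_new/V_old).
Step 2:
                    G           A           M
  I             0.179        5.55    0.006203
  C                 0           0           0
  E             0.179        5.55    0.006203
  solve Keq expr → x = 0; check Q = 3.8740e-05
Then add 0.07278 M of G.
Step 3:
                    G           A           M
  I            0.2517        5.55    0.006203
  C       -5.7260e-04 -5.7260e-04    0.001145
  E            0.2512       5.549    0.007348
  solve Keq expr → x = 5.7260e-04; check Q = 3.8740e-05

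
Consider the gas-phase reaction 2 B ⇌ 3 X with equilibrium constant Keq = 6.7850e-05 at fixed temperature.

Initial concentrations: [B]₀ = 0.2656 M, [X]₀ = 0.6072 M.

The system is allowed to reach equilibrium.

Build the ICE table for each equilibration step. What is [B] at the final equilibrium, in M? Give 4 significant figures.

[B]_eq = 0.65 M

Q₀ = 3.174 vs Keq = 6.7850e-05 ⇒ Q>K, reverse
Step 1:
                    B           X
  Initial      0.2656      0.6072
  Change       0.3844     -0.5766
  Equil          0.65      0.0306
  solve Keq expr → x = -0.1922; check Q = 6.7850e-05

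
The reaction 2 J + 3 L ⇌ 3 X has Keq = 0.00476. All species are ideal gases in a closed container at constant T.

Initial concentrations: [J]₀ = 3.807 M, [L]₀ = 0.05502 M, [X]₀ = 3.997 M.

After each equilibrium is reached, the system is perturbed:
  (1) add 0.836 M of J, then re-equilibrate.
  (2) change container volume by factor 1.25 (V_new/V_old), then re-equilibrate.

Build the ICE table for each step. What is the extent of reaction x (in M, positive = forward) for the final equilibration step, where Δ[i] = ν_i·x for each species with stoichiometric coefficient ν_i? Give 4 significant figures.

x = -0.03431 M

Q₀ = 2.6453e+04 vs Keq = 0.00476 ⇒ Q>K, reverse
Step 1:
                   J          L          X
  I            3.807    0.05502      3.997
  C            1.733      2.599     -2.599
  E             5.54      2.654      1.398
  solve Keq expr → x = -0.8664; check Q = 0.00476
Then add 0.836 M of J.
Step 2:
                   J          L          X
  I            6.376      2.654      1.398
  C         -0.05442   -0.08162    0.08162
  E            6.321      2.573      1.479
  solve Keq expr → x = 0.02721; check Q = 0.00476
Then change container volume by factor 1.25 (V_new/V_old).
Step 3:
                   J          L          X
  I            5.057      2.058      1.184
  C          0.06862     0.1029    -0.1029
  E            5.126      2.161      1.081
  solve Keq expr → x = -0.03431; check Q = 0.00476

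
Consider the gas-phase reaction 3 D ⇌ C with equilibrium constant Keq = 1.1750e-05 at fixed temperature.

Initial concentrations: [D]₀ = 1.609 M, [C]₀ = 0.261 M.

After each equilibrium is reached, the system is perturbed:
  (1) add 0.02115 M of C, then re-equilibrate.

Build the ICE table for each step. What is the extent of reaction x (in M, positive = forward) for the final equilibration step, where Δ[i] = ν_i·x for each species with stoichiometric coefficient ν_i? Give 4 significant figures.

x = -0.02114 M

Q₀ = 0.06266 vs Keq = 1.1750e-05 ⇒ Q>K, reverse
Step 1:
                    D           C
  I             1.609       0.261
  C            0.7825     -0.2608
  E             2.392  1.6072e-04
  solve Keq expr → x = -0.2608; check Q = 1.1750e-05
Then add 0.02115 M of C.
Step 2:
                    D           C
  I             2.392     0.02131
  C           0.06341    -0.02114
  E             2.455  1.7384e-04
  solve Keq expr → x = -0.02114; check Q = 1.1750e-05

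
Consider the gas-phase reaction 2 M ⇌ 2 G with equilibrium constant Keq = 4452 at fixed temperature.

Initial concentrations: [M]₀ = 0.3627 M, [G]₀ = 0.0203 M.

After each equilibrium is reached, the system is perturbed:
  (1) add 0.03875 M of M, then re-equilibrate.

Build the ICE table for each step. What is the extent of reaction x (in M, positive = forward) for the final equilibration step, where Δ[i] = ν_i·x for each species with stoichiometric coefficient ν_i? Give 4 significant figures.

x = 0.01909 M

Q₀ = 0.003133 vs Keq = 4452 ⇒ Q<K, forward
Step 1:
                   M          G
  Initial     0.3627     0.0203
  Change      -0.357      0.357
  Equil     0.005655     0.3773
  solve Keq expr → x = 0.1785; check Q = 4452
Then add 0.03875 M of M.
Step 2:
                   M          G
  Initial    0.04441     0.3773
  Change    -0.03818    0.03818
  Equil     0.006228     0.4155
  solve Keq expr → x = 0.01909; check Q = 4452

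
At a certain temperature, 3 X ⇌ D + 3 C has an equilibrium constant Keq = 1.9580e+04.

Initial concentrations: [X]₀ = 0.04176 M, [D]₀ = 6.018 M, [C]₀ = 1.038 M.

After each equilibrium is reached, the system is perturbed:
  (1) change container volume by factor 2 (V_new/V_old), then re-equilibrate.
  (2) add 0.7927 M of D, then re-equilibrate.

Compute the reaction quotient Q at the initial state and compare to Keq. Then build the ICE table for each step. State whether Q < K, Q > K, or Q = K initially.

Q₀ = 9.2419e+04; Q > K (proceeds reverse)

Q₀ = 9.2419e+04 vs Keq = 1.9580e+04 ⇒ Q>K, reverse
Step 1:
                    X           D           C
  I           0.04176       6.018       1.038
  C           0.02647   -0.008824    -0.02647
  E           0.06823       6.009       1.012
  solve Keq expr → x = -0.008824; check Q = 1.9580e+04
Then change container volume by factor 2 (V_new/V_old).
Step 2:
                    X           D           C
  I           0.03412       3.005      0.5058
  C         -0.006674    0.002225    0.006674
  E           0.02744       3.007      0.5124
  solve Keq expr → x = 0.002225; check Q = 1.9580e+04
Then add 0.7927 M of D.
Step 3:
                    X           D           C
  I           0.02744         3.8      0.5124
  C          0.002103 -7.0083e-04   -0.002103
  E           0.02954       3.799      0.5103
  solve Keq expr → x = -7.0083e-04; check Q = 1.9580e+04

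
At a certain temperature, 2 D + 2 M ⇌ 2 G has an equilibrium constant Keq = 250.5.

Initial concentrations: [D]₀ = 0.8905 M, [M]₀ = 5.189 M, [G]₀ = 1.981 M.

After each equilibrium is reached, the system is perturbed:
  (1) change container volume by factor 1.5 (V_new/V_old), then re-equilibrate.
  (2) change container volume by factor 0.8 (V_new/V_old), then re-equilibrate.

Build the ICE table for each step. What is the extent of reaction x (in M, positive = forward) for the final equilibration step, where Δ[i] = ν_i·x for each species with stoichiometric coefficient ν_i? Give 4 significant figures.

Q₀ = 0.1838 vs Keq = 250.5 ⇒ Q<K, forward
Step 1:
                   D          M          G
  init        0.8905      5.189      1.981
  Δ          -0.8493    -0.8493     0.8493
  eq         0.04121       4.34       2.83
  solve Keq expr → x = 0.4246; check Q = 250.5
Then change container volume by factor 1.5 (V_new/V_old).
Step 2:
                   D          M          G
  init       0.02747      2.893      1.887
  Δ          0.01326    0.01326   -0.01326
  eq         0.04073      2.906      1.874
  solve Keq expr → x = -0.00663; check Q = 250.5
Then change container volume by factor 0.8 (V_new/V_old).
Step 3:
                   D          M          G
  init       0.05091      3.633      2.342
  Δ        -0.009899  -0.009899   0.009899
  eq         0.04101      3.623      2.352
  solve Keq expr → x = 0.004949; check Q = 250.5

x = 0.004949 M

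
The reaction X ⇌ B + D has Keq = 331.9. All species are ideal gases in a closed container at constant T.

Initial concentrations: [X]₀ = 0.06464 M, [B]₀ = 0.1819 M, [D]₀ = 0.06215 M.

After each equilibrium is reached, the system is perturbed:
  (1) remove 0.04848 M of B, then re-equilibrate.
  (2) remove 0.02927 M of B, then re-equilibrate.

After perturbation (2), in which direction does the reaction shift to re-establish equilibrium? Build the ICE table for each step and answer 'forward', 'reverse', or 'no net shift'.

Q₀ = 0.1749 vs Keq = 331.9 ⇒ Q<K, forward
Step 1:
                   X          B          D
  init       0.06464     0.1819    0.06215
  Δ         -0.06455    0.06455    0.06455
  eq      9.4076e-05     0.2464     0.1267
  solve Keq expr → x = 0.06455; check Q = 331.9
Then remove 0.04848 M of B.
Step 2:
                   X          B          D
  init    9.4076e-05      0.198     0.1267
  Δ       -1.8488e-05 1.8488e-05 1.8488e-05
  eq      7.5587e-05      0.198     0.1267
  solve Keq expr → x = 1.8488e-05; check Q = 331.9
Then remove 0.02927 M of B.
Step 3:
                   X          B          D
  init    7.5587e-05     0.1687     0.1267
  Δ       -1.1165e-05 1.1165e-05 1.1165e-05
  eq      6.4423e-05     0.1687     0.1267
  solve Keq expr → x = 1.1165e-05; check Q = 331.9

Direction: forward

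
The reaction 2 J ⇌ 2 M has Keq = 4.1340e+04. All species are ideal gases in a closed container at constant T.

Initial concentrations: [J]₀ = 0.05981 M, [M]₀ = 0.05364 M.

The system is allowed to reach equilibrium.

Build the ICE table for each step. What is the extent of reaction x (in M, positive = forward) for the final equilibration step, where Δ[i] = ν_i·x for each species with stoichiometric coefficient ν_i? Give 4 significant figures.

Q₀ = 0.8043 vs Keq = 4.1340e+04 ⇒ Q<K, forward
Step 1:
                    J           M
  I           0.05981     0.05364
  C          -0.05925     0.05925
  E        5.5525e-04      0.1129
  solve Keq expr → x = 0.02963; check Q = 4.1340e+04

x = 0.02963 M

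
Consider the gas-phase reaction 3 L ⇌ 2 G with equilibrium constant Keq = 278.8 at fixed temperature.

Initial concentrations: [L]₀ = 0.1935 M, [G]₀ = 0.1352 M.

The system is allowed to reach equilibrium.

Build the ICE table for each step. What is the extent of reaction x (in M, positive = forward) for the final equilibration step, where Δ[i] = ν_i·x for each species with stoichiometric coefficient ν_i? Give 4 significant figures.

Q₀ = 2.523 vs Keq = 278.8 ⇒ Q<K, forward
Step 1:
                    L           G
  init         0.1935      0.1352
  Δ           -0.1367      0.0911
  eq          0.05685      0.2263
  solve Keq expr → x = 0.04555; check Q = 278.8

x = 0.04555 M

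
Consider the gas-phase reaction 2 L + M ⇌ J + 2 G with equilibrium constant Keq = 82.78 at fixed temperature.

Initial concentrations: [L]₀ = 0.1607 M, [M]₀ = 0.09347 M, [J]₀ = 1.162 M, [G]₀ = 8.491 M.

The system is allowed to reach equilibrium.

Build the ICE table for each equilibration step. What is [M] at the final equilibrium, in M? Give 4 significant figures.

[M]_eq = 0.5161 M

Q₀ = 3.4707e+04 vs Keq = 82.78 ⇒ Q>K, reverse
Step 1:
                  L         M         J         G
  init       0.1607   0.09347     1.162     8.491
  Δ          0.8452    0.4226   -0.4226   -0.8452
  eq          1.006    0.5161    0.7394     7.646
  solve Keq expr → x = -0.4226; check Q = 82.78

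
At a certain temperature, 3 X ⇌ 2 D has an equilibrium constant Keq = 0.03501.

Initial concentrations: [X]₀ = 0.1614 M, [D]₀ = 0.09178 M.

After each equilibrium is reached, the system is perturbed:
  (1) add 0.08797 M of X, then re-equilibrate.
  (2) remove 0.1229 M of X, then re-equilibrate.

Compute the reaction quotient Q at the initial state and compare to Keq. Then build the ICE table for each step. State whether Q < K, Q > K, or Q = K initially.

Q₀ = 2.003 vs Keq = 0.03501 ⇒ Q>K, reverse
Step 1:
                    X           D
  I            0.1614     0.09178
  C            0.1001    -0.06675
  E            0.2615     0.02503
  solve Keq expr → x = -0.03338; check Q = 0.03501
Then add 0.08797 M of X.
Step 2:
                    X           D
  I            0.3495     0.02503
  C          -0.01642     0.01094
  E            0.3331     0.03597
  solve Keq expr → x = 0.005472; check Q = 0.03501
Then remove 0.1229 M of X.
Step 3:
                    X           D
  I            0.2102     0.03597
  C           0.02246    -0.01497
  E            0.2326       0.021
  solve Keq expr → x = -0.007487; check Q = 0.03501

Q₀ = 2.003; Q > K (proceeds reverse)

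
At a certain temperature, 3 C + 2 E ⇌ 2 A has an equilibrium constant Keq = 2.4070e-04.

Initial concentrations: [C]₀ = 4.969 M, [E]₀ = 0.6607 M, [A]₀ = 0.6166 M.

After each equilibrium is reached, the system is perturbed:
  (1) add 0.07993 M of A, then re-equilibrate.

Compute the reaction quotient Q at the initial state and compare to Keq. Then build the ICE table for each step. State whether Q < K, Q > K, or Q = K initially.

Q₀ = 0.007099 vs Keq = 2.4070e-04 ⇒ Q>K, reverse
Step 1:
                    C           E           A
  init          4.969      0.6607      0.6166
  Δ            0.6004      0.4003     -0.4003
  eq            5.569       1.061      0.2163
  solve Keq expr → x = -0.2001; check Q = 2.4070e-04
Then add 0.07993 M of A.
Step 2:
                    C           E           A
  init          5.569       1.061      0.2963
  Δ           0.09246     0.06164    -0.06164
  eq            5.662       1.123      0.2346
  solve Keq expr → x = -0.03082; check Q = 2.4070e-04

Q₀ = 0.007099; Q > K (proceeds reverse)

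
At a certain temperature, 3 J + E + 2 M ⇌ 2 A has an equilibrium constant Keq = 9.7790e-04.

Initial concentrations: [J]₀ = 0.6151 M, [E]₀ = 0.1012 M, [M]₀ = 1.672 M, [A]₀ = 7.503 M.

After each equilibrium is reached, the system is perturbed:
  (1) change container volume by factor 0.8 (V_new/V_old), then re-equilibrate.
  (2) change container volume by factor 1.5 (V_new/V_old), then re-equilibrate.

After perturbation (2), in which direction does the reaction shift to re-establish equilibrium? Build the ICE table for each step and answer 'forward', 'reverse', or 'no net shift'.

Direction: reverse

Q₀ = 855 vs Keq = 9.7790e-04 ⇒ Q>K, reverse
Step 1:
                   J          E          M          A
  Initial     0.6151     0.1012      1.672      7.503
  Change       5.641       1.88      3.761     -3.761
  Equil        6.256      1.982      5.433      3.742
  solve Keq expr → x = -1.88; check Q = 9.7790e-04
Then change container volume by factor 0.8 (V_new/V_old).
Step 2:
                   J          E          M          A
  Initial       7.82      2.477      6.791      4.678
  Change     -0.8718    -0.2906    -0.5812     0.5812
  Equil        6.948      2.186       6.21      5.259
  solve Keq expr → x = 0.2906; check Q = 9.7790e-04
Then change container volume by factor 1.5 (V_new/V_old).
Step 3:
                   J          E          M          A
  Initial      4.632      1.458       4.14      3.506
  Change       1.075     0.3582     0.7163    -0.7163
  Equil        5.707      1.816      4.856       2.79
  solve Keq expr → x = -0.3582; check Q = 9.7790e-04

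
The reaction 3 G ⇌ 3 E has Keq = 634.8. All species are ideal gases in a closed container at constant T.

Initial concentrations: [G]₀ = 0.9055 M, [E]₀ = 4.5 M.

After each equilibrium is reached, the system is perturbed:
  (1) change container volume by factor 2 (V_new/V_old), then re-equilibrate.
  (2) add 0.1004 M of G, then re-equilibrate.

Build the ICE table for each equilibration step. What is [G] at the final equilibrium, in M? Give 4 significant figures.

[G]_eq = 0.2922 M

Q₀ = 122.7 vs Keq = 634.8 ⇒ Q<K, forward
Step 1:
                  G         E
  init       0.9055       4.5
  Δ         -0.3421    0.3421
  eq         0.5634     4.842
  solve Keq expr → x = 0.114; check Q = 634.8
Then change container volume by factor 2 (V_new/V_old).
Step 2:
                  G         E
  init       0.2817     2.421
  Δ               0         0
  eq         0.2817     2.421
  solve Keq expr → x = 0; check Q = 634.8
Then add 0.1004 M of G.
Step 3:
                  G         E
  init       0.3821     2.421
  Δ        -0.08994   0.08994
  eq         0.2922     2.511
  solve Keq expr → x = 0.02998; check Q = 634.8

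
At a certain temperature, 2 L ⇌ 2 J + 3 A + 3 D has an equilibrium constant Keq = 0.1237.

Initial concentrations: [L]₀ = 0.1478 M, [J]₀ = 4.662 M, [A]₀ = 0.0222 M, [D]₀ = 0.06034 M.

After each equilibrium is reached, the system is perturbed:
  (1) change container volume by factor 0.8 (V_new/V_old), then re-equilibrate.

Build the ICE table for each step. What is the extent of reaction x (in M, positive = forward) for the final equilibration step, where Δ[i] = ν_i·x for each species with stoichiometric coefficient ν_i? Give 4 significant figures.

x = -0.0096 M

Q₀ = 2.3915e-06 vs Keq = 0.1237 ⇒ Q<K, forward
Step 1:
                   L          J          A          D
  Initial     0.1478      4.662     0.0222    0.06034
  Change    -0.08469    0.08469      0.127      0.127
  Equil      0.06311      4.747     0.1492     0.1874
  solve Keq expr → x = 0.04235; check Q = 0.1237
Then change container volume by factor 0.8 (V_new/V_old).
Step 2:
                   L          J          A          D
  Initial    0.07889      5.933     0.1865     0.2342
  Change      0.0192    -0.0192    -0.0288    -0.0288
  Equil      0.09809      5.914     0.1577     0.2054
  solve Keq expr → x = -0.0096; check Q = 0.1237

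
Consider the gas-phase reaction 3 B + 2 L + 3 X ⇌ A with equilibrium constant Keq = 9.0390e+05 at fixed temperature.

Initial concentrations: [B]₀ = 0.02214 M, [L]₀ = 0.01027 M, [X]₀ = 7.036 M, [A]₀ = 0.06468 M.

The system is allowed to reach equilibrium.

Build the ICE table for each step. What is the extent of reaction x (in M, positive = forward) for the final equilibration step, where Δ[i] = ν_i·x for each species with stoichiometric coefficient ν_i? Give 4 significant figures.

Q₀ = 1.6223e+05 vs Keq = 9.0390e+05 ⇒ Q<K, forward
Step 1:
                  B         L         X         A
  I         0.02214   0.01027     7.036   0.06468
  C       -0.005364 -0.003576 -0.005364  0.001788
  E         0.01678  0.006694     7.031   0.06647
  solve Keq expr → x = 0.001788; check Q = 9.0390e+05

x = 0.001788 M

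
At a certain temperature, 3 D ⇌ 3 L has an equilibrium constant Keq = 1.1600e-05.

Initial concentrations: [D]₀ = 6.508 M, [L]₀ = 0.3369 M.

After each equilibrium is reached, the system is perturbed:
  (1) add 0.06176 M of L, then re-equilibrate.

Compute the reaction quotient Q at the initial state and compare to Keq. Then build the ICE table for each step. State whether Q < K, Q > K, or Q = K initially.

Q₀ = 1.3873e-04; Q > K (proceeds reverse)

Q₀ = 1.3873e-04 vs Keq = 1.1600e-05 ⇒ Q>K, reverse
Step 1:
                   D          L
  init         6.508     0.3369
  Δ           0.1854    -0.1854
  eq           6.693     0.1515
  solve Keq expr → x = -0.06179; check Q = 1.1600e-05
Then add 0.06176 M of L.
Step 2:
                   D          L
  init         6.693     0.2133
  Δ          0.06039   -0.06039
  eq           6.754     0.1529
  solve Keq expr → x = -0.02013; check Q = 1.1600e-05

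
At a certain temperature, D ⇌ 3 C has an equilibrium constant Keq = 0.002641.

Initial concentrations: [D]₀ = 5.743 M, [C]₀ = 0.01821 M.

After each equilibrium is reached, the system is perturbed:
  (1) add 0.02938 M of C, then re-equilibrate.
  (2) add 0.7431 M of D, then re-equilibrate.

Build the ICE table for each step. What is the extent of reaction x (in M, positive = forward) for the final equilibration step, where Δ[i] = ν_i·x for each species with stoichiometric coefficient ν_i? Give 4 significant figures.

x = 0.003425 M

Q₀ = 1.0515e-06 vs Keq = 0.002641 ⇒ Q<K, forward
Step 1:
                   D          C
  I            5.743    0.01821
  C         -0.07608     0.2282
  E            5.667     0.2464
  solve Keq expr → x = 0.07608; check Q = 0.002641
Then add 0.02938 M of C.
Step 2:
                   D          C
  I            5.667     0.2758
  C         0.009746   -0.02924
  E            5.677     0.2466
  solve Keq expr → x = -0.009746; check Q = 0.002641
Then add 0.7431 M of D.
Step 3:
                   D          C
  I             6.42     0.2466
  C        -0.003425    0.01028
  E            6.416     0.2569
  solve Keq expr → x = 0.003425; check Q = 0.002641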